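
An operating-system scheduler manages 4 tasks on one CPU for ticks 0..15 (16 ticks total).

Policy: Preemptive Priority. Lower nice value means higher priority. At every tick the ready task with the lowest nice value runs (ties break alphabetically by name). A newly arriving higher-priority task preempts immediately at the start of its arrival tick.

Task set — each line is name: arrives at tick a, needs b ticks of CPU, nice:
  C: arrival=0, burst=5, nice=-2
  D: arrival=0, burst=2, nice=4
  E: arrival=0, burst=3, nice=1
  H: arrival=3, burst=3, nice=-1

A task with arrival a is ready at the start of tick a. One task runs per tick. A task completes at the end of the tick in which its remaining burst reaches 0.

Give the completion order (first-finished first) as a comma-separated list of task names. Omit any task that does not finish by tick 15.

t=0: ready={C,D,E} → run C
t=1: ready={C,D,E} → run C
t=2: ready={C,D,E} → run C
t=3: ready={C,D,E,H} → run C
t=4: ready={C,D,E,H} → run C
t=5: ready={D,E,H} → run H
t=6: ready={D,E,H} → run H
t=7: ready={D,E,H} → run H
t=8: ready={D,E} → run E
t=9: ready={D,E} → run E
t=10: ready={D,E} → run E
t=11: ready={D} → run D
t=12: ready={D} → run D
t=13: (idle)
t=14: (idle)
t=15: (idle)

completion order = C, H, E, D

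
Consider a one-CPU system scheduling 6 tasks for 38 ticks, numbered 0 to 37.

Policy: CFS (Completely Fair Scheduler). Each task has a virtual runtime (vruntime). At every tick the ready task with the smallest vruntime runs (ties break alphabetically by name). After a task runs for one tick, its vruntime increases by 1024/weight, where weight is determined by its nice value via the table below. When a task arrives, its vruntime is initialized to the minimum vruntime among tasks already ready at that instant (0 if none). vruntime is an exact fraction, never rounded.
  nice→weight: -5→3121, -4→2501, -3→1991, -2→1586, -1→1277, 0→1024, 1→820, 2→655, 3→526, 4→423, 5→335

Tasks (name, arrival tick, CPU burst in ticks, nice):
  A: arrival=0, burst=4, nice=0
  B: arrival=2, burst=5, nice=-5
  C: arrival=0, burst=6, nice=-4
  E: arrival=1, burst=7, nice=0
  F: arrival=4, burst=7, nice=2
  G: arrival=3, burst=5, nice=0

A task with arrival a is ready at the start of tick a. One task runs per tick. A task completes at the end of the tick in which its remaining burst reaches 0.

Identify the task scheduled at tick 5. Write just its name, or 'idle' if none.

t=0: vr[A=0 C=0] → run A
t=1: vr[A=1 C=0 E=0] → run C
t=2: vr[A=1 B=0 C=1024/2501 E=0] → run B
t=3: vr[A=1 B=1024/3121 C=1024/2501 E=0 G=0] → run E
t=4: vr[A=1 B=1024/3121 C=1024/2501 E=1 F=0 G=0] → run F
t=5: vr[A=1 B=1024/3121 C=1024/2501 E=1 F=1024/655 G=0] → run G
t=6: vr[A=1 B=1024/3121 C=1024/2501 E=1 F=1024/655 G=1] → run B
t=7: vr[A=1 B=2048/3121 C=1024/2501 E=1 F=1024/655 G=1] → run C
t=8: vr[A=1 B=2048/3121 C=2048/2501 E=1 F=1024/655 G=1] → run B
t=9: vr[A=1 B=3072/3121 C=2048/2501 E=1 F=1024/655 G=1] → run C
t=10: vr[A=1 B=3072/3121 C=3072/2501 E=1 F=1024/655 G=1] → run B
t=11: vr[A=1 B=4096/3121 C=3072/2501 E=1 F=1024/655 G=1] → run A
t=12: vr[A=2 B=4096/3121 C=3072/2501 E=1 F=1024/655 G=1] → run E
t=13: vr[A=2 B=4096/3121 C=3072/2501 E=2 F=1024/655 G=1] → run G
t=14: vr[A=2 B=4096/3121 C=3072/2501 E=2 F=1024/655 G=2] → run C
t=15: vr[A=2 B=4096/3121 C=4096/2501 E=2 F=1024/655 G=2] → run B
t=16: vr[A=2 C=4096/2501 E=2 F=1024/655 G=2] → run F
t=17: vr[A=2 C=4096/2501 E=2 F=2048/655 G=2] → run C
t=18: vr[A=2 C=5120/2501 E=2 F=2048/655 G=2] → run A
t=19: vr[A=3 C=5120/2501 E=2 F=2048/655 G=2] → run E
t=20: vr[A=3 C=5120/2501 E=3 F=2048/655 G=2] → run G
t=21: vr[A=3 C=5120/2501 E=3 F=2048/655 G=3] → run C
t=22: vr[A=3 E=3 F=2048/655 G=3] → run A
t=23: vr[E=3 F=2048/655 G=3] → run E
t=24: vr[E=4 F=2048/655 G=3] → run G
t=25: vr[E=4 F=2048/655 G=4] → run F
t=26: vr[E=4 F=3072/655 G=4] → run E
t=27: vr[E=5 F=3072/655 G=4] → run G
t=28: vr[E=5 F=3072/655] → run F
t=29: vr[E=5 F=4096/655] → run E
t=30: vr[E=6 F=4096/655] → run E
t=31: vr[F=4096/655] → run F
t=32: vr[F=1024/131] → run F
t=33: vr[F=6144/655] → run F
t=34: (idle)
t=35: (idle)
t=36: (idle)
t=37: (idle)

running at tick 5 = G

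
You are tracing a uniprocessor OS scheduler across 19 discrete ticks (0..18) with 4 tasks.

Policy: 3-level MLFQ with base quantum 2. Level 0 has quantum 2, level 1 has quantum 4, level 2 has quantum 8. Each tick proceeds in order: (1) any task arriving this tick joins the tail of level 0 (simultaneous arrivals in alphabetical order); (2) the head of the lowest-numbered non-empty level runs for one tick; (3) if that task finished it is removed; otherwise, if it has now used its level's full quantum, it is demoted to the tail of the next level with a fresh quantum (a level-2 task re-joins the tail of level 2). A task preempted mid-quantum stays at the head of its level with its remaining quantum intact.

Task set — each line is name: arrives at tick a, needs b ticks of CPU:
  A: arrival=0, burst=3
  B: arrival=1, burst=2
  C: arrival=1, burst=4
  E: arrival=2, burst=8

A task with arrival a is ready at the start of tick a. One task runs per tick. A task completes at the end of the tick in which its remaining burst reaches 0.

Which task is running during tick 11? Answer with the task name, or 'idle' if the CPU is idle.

running at tick 11 = E

t=0: L0/L1/L2 = A/-/- → run A
t=1: L0/L1/L2 = ABC/-/- → run A
t=2: L0/L1/L2 = BCE/A/- → run B
t=3: L0/L1/L2 = BCE/A/- → run B
t=4: L0/L1/L2 = CE/A/- → run C
t=5: L0/L1/L2 = CE/A/- → run C
t=6: L0/L1/L2 = E/AC/- → run E
t=7: L0/L1/L2 = E/AC/- → run E
t=8: L0/L1/L2 = -/ACE/- → run A
t=9: L0/L1/L2 = -/CE/- → run C
t=10: L0/L1/L2 = -/CE/- → run C
t=11: L0/L1/L2 = -/E/- → run E
t=12: L0/L1/L2 = -/E/- → run E
t=13: L0/L1/L2 = -/E/- → run E
t=14: L0/L1/L2 = -/E/- → run E
t=15: L0/L1/L2 = -/-/E → run E
t=16: L0/L1/L2 = -/-/E → run E
t=17: (idle)
t=18: (idle)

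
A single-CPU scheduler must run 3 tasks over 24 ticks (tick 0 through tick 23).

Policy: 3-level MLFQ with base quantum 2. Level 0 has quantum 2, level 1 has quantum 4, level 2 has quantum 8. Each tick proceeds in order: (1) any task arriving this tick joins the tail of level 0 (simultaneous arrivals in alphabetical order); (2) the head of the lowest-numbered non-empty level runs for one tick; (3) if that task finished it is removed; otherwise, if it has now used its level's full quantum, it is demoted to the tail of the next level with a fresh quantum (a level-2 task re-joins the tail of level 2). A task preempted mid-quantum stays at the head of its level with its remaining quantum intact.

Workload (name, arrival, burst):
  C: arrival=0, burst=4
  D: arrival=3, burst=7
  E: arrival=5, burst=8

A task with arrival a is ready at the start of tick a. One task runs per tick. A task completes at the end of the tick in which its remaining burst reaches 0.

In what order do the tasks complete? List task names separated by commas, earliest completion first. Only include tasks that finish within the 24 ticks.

t=0: L0/L1/L2 = C/-/- → run C
t=1: L0/L1/L2 = C/-/- → run C
t=2: L0/L1/L2 = -/C/- → run C
t=3: L0/L1/L2 = D/C/- → run D
t=4: L0/L1/L2 = D/C/- → run D
t=5: L0/L1/L2 = E/CD/- → run E
t=6: L0/L1/L2 = E/CD/- → run E
t=7: L0/L1/L2 = -/CDE/- → run C
t=8: L0/L1/L2 = -/DE/- → run D
t=9: L0/L1/L2 = -/DE/- → run D
t=10: L0/L1/L2 = -/DE/- → run D
t=11: L0/L1/L2 = -/DE/- → run D
t=12: L0/L1/L2 = -/E/D → run E
t=13: L0/L1/L2 = -/E/D → run E
t=14: L0/L1/L2 = -/E/D → run E
t=15: L0/L1/L2 = -/E/D → run E
t=16: L0/L1/L2 = -/-/DE → run D
t=17: L0/L1/L2 = -/-/E → run E
t=18: L0/L1/L2 = -/-/E → run E
t=19: (idle)
t=20: (idle)
t=21: (idle)
t=22: (idle)
t=23: (idle)

completion order = C, D, E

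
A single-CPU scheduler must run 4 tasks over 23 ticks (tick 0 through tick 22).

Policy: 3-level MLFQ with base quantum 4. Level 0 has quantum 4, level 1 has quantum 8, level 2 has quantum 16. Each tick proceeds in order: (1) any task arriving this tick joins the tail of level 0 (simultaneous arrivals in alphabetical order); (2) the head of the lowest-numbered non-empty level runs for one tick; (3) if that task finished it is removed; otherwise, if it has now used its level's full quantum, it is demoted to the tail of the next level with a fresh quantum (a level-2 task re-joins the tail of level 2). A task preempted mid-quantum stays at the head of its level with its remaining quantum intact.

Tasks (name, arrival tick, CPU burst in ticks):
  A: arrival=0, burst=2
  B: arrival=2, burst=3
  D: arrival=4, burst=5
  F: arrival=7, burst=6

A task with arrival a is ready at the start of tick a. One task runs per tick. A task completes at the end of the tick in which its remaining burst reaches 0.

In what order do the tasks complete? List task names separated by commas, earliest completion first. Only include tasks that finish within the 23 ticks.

completion order = A, B, D, F

t=0: L0/L1/L2 = A/-/- → run A
t=1: L0/L1/L2 = A/-/- → run A
t=2: L0/L1/L2 = B/-/- → run B
t=3: L0/L1/L2 = B/-/- → run B
t=4: L0/L1/L2 = BD/-/- → run B
t=5: L0/L1/L2 = D/-/- → run D
t=6: L0/L1/L2 = D/-/- → run D
t=7: L0/L1/L2 = DF/-/- → run D
t=8: L0/L1/L2 = DF/-/- → run D
t=9: L0/L1/L2 = F/D/- → run F
t=10: L0/L1/L2 = F/D/- → run F
t=11: L0/L1/L2 = F/D/- → run F
t=12: L0/L1/L2 = F/D/- → run F
t=13: L0/L1/L2 = -/DF/- → run D
t=14: L0/L1/L2 = -/F/- → run F
t=15: L0/L1/L2 = -/F/- → run F
t=16: (idle)
t=17: (idle)
t=18: (idle)
t=19: (idle)
t=20: (idle)
t=21: (idle)
t=22: (idle)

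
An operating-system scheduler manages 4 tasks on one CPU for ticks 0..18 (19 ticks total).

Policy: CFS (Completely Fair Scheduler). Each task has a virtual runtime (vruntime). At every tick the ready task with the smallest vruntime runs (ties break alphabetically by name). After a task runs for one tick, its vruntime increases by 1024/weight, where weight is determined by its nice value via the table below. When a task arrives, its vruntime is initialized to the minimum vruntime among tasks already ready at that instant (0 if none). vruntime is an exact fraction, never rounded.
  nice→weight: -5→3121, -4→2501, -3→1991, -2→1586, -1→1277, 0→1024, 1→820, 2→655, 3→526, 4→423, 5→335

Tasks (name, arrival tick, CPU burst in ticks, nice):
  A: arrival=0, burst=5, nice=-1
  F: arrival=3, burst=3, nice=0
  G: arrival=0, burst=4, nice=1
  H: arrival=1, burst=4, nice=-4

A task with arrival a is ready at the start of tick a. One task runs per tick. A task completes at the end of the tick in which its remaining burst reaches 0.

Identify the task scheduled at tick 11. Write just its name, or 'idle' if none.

running at tick 11 = A

t=0: vr[A=0 G=0] → run A
t=1: vr[A=1024/1277 G=0 H=0] → run G
t=2: vr[A=1024/1277 G=256/205 H=0] → run H
t=3: vr[A=1024/1277 F=1024/2501 G=256/205 H=1024/2501] → run F
t=4: vr[A=1024/1277 F=3525/2501 G=256/205 H=1024/2501] → run H
t=5: vr[A=1024/1277 F=3525/2501 G=256/205 H=2048/2501] → run A
t=6: vr[A=2048/1277 F=3525/2501 G=256/205 H=2048/2501] → run H
t=7: vr[A=2048/1277 F=3525/2501 G=256/205 H=3072/2501] → run H
t=8: vr[A=2048/1277 F=3525/2501 G=256/205] → run G
t=9: vr[A=2048/1277 F=3525/2501 G=512/205] → run F
t=10: vr[A=2048/1277 F=6026/2501 G=512/205] → run A
t=11: vr[A=3072/1277 F=6026/2501 G=512/205] → run A
t=12: vr[A=4096/1277 F=6026/2501 G=512/205] → run F
t=13: vr[A=4096/1277 G=512/205] → run G
t=14: vr[A=4096/1277 G=768/205] → run A
t=15: vr[G=768/205] → run G
t=16: (idle)
t=17: (idle)
t=18: (idle)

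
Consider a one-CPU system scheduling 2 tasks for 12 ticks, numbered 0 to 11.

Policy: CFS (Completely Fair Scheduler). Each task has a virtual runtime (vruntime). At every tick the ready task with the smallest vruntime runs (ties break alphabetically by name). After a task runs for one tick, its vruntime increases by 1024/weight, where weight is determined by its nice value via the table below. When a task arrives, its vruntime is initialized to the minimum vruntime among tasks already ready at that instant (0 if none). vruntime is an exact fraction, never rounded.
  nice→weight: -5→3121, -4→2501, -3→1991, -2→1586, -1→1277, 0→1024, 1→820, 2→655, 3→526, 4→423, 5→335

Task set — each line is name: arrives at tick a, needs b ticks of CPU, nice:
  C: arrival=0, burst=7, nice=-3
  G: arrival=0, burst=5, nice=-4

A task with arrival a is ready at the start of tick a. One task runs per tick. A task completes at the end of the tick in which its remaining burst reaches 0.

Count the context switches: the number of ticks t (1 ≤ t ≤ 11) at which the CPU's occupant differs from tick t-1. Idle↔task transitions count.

context switches = 8

t=0: vr[C=0 G=0] → run C
t=1: vr[C=1024/1991 G=0] → run G
t=2: vr[C=1024/1991 G=1024/2501] → run G
t=3: vr[C=1024/1991 G=2048/2501] → run C
t=4: vr[C=2048/1991 G=2048/2501] → run G
t=5: vr[C=2048/1991 G=3072/2501] → run C
t=6: vr[C=3072/1991 G=3072/2501] → run G
t=7: vr[C=3072/1991 G=4096/2501] → run C
t=8: vr[C=4096/1991 G=4096/2501] → run G
t=9: vr[C=4096/1991] → run C
t=10: vr[C=5120/1991] → run C
t=11: vr[C=6144/1991] → run C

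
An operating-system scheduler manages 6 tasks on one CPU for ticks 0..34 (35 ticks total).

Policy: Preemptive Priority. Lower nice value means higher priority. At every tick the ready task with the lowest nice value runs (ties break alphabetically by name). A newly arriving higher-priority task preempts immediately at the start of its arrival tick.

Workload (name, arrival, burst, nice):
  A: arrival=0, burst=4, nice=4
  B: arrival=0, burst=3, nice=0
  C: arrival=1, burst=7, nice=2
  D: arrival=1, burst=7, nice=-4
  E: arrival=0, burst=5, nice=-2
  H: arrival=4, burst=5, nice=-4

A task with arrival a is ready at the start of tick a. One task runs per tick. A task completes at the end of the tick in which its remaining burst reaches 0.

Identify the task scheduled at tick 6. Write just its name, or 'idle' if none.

running at tick 6 = D

t=0: ready={A,B,E} → run E
t=1: ready={A,B,C,D,E} → run D
t=2: ready={A,B,C,D,E} → run D
t=3: ready={A,B,C,D,E} → run D
t=4: ready={A,B,C,D,E,H} → run D
t=5: ready={A,B,C,D,E,H} → run D
t=6: ready={A,B,C,D,E,H} → run D
t=7: ready={A,B,C,D,E,H} → run D
t=8: ready={A,B,C,E,H} → run H
t=9: ready={A,B,C,E,H} → run H
t=10: ready={A,B,C,E,H} → run H
t=11: ready={A,B,C,E,H} → run H
t=12: ready={A,B,C,E,H} → run H
t=13: ready={A,B,C,E} → run E
t=14: ready={A,B,C,E} → run E
t=15: ready={A,B,C,E} → run E
t=16: ready={A,B,C,E} → run E
t=17: ready={A,B,C} → run B
t=18: ready={A,B,C} → run B
t=19: ready={A,B,C} → run B
t=20: ready={A,C} → run C
t=21: ready={A,C} → run C
t=22: ready={A,C} → run C
t=23: ready={A,C} → run C
t=24: ready={A,C} → run C
t=25: ready={A,C} → run C
t=26: ready={A,C} → run C
t=27: ready={A} → run A
t=28: ready={A} → run A
t=29: ready={A} → run A
t=30: ready={A} → run A
t=31: (idle)
t=32: (idle)
t=33: (idle)
t=34: (idle)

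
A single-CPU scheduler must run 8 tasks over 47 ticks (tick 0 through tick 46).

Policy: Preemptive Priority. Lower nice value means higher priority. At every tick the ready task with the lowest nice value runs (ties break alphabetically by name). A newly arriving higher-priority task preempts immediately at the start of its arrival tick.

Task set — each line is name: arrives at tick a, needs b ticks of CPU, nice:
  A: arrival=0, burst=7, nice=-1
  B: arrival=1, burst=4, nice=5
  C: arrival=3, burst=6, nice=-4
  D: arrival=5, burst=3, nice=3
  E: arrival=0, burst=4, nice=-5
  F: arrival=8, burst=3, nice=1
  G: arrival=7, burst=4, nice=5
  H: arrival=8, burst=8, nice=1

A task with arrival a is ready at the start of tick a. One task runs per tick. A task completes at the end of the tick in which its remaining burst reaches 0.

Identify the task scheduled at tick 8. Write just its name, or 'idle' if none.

t=0: ready={A,E} → run E
t=1: ready={A,B,E} → run E
t=2: ready={A,B,E} → run E
t=3: ready={A,B,C,E} → run E
t=4: ready={A,B,C} → run C
t=5: ready={A,B,C,D} → run C
t=6: ready={A,B,C,D} → run C
t=7: ready={A,B,C,D,G} → run C
t=8: ready={A,B,C,D,F,G,H} → run C
t=9: ready={A,B,C,D,F,G,H} → run C
t=10: ready={A,B,D,F,G,H} → run A
t=11: ready={A,B,D,F,G,H} → run A
t=12: ready={A,B,D,F,G,H} → run A
t=13: ready={A,B,D,F,G,H} → run A
t=14: ready={A,B,D,F,G,H} → run A
t=15: ready={A,B,D,F,G,H} → run A
t=16: ready={A,B,D,F,G,H} → run A
t=17: ready={B,D,F,G,H} → run F
t=18: ready={B,D,F,G,H} → run F
t=19: ready={B,D,F,G,H} → run F
t=20: ready={B,D,G,H} → run H
t=21: ready={B,D,G,H} → run H
t=22: ready={B,D,G,H} → run H
t=23: ready={B,D,G,H} → run H
t=24: ready={B,D,G,H} → run H
t=25: ready={B,D,G,H} → run H
t=26: ready={B,D,G,H} → run H
t=27: ready={B,D,G,H} → run H
t=28: ready={B,D,G} → run D
t=29: ready={B,D,G} → run D
t=30: ready={B,D,G} → run D
t=31: ready={B,G} → run B
t=32: ready={B,G} → run B
t=33: ready={B,G} → run B
t=34: ready={B,G} → run B
t=35: ready={G} → run G
t=36: ready={G} → run G
t=37: ready={G} → run G
t=38: ready={G} → run G
t=39: (idle)
t=40: (idle)
t=41: (idle)
t=42: (idle)
t=43: (idle)
t=44: (idle)
t=45: (idle)
t=46: (idle)

running at tick 8 = C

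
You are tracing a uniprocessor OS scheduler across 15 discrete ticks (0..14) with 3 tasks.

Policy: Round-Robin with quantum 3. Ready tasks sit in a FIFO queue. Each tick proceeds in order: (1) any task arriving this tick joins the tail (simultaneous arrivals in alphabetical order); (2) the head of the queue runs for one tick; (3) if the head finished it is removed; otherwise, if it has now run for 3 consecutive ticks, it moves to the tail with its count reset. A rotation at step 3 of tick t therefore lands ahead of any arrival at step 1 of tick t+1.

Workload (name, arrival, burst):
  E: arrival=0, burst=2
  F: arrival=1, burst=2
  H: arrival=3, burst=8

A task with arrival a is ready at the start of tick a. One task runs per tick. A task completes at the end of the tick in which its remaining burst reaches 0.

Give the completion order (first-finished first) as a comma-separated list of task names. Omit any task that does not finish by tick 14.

t=0: queue=[E] q_used=0 → run E
t=1: queue=[E,F] q_used=1 → run E
t=2: queue=[F] q_used=0 → run F
t=3: queue=[F,H] q_used=1 → run F
t=4: queue=[H] q_used=0 → run H
t=5: queue=[H] q_used=1 → run H
t=6: queue=[H] q_used=2 → run H
t=7: queue=[H] q_used=0 → run H
t=8: queue=[H] q_used=1 → run H
t=9: queue=[H] q_used=2 → run H
t=10: queue=[H] q_used=0 → run H
t=11: queue=[H] q_used=1 → run H
t=12: (idle)
t=13: (idle)
t=14: (idle)

completion order = E, F, H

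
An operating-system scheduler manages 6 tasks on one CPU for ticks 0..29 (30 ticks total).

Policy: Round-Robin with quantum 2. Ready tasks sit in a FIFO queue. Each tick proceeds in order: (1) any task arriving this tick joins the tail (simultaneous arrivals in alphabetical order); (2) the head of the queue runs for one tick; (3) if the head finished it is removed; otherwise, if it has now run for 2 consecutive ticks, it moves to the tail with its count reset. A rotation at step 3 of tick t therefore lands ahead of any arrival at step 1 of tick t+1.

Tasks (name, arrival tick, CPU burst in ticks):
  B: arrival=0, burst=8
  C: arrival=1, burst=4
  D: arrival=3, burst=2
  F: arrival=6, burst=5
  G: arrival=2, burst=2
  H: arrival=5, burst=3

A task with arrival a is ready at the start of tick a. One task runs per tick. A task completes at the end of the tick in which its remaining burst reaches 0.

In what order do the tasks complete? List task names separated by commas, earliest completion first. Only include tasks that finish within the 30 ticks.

t=0: queue=[B] q_used=0 → run B
t=1: queue=[B,C] q_used=1 → run B
t=2: queue=[C,B,G] q_used=0 → run C
t=3: queue=[C,B,G,D] q_used=1 → run C
t=4: queue=[B,G,D,C] q_used=0 → run B
t=5: queue=[B,G,D,C,H] q_used=1 → run B
t=6: queue=[G,D,C,H,B,F] q_used=0 → run G
t=7: queue=[G,D,C,H,B,F] q_used=1 → run G
t=8: queue=[D,C,H,B,F] q_used=0 → run D
t=9: queue=[D,C,H,B,F] q_used=1 → run D
t=10: queue=[C,H,B,F] q_used=0 → run C
t=11: queue=[C,H,B,F] q_used=1 → run C
t=12: queue=[H,B,F] q_used=0 → run H
t=13: queue=[H,B,F] q_used=1 → run H
t=14: queue=[B,F,H] q_used=0 → run B
t=15: queue=[B,F,H] q_used=1 → run B
t=16: queue=[F,H,B] q_used=0 → run F
t=17: queue=[F,H,B] q_used=1 → run F
t=18: queue=[H,B,F] q_used=0 → run H
t=19: queue=[B,F] q_used=0 → run B
t=20: queue=[B,F] q_used=1 → run B
t=21: queue=[F] q_used=0 → run F
t=22: queue=[F] q_used=1 → run F
t=23: queue=[F] q_used=0 → run F
t=24: (idle)
t=25: (idle)
t=26: (idle)
t=27: (idle)
t=28: (idle)
t=29: (idle)

completion order = G, D, C, H, B, F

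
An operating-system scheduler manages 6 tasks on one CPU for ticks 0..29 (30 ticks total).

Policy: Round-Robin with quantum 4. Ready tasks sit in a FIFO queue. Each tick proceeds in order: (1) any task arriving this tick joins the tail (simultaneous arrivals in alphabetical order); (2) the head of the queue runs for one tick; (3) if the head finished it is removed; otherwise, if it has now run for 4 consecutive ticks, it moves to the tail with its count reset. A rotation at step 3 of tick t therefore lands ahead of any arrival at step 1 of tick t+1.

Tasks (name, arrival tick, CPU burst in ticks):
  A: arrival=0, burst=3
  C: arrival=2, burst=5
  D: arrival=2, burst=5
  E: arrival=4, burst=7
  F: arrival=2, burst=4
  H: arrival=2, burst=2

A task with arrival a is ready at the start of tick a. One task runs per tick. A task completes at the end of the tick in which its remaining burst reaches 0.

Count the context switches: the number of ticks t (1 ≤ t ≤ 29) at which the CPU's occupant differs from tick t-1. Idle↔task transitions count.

t=0: queue=[A] q_used=0 → run A
t=1: queue=[A] q_used=1 → run A
t=2: queue=[A,C,D,F,H] q_used=2 → run A
t=3: queue=[C,D,F,H] q_used=0 → run C
t=4: queue=[C,D,F,H,E] q_used=1 → run C
t=5: queue=[C,D,F,H,E] q_used=2 → run C
t=6: queue=[C,D,F,H,E] q_used=3 → run C
t=7: queue=[D,F,H,E,C] q_used=0 → run D
t=8: queue=[D,F,H,E,C] q_used=1 → run D
t=9: queue=[D,F,H,E,C] q_used=2 → run D
t=10: queue=[D,F,H,E,C] q_used=3 → run D
t=11: queue=[F,H,E,C,D] q_used=0 → run F
t=12: queue=[F,H,E,C,D] q_used=1 → run F
t=13: queue=[F,H,E,C,D] q_used=2 → run F
t=14: queue=[F,H,E,C,D] q_used=3 → run F
t=15: queue=[H,E,C,D] q_used=0 → run H
t=16: queue=[H,E,C,D] q_used=1 → run H
t=17: queue=[E,C,D] q_used=0 → run E
t=18: queue=[E,C,D] q_used=1 → run E
t=19: queue=[E,C,D] q_used=2 → run E
t=20: queue=[E,C,D] q_used=3 → run E
t=21: queue=[C,D,E] q_used=0 → run C
t=22: queue=[D,E] q_used=0 → run D
t=23: queue=[E] q_used=0 → run E
t=24: queue=[E] q_used=1 → run E
t=25: queue=[E] q_used=2 → run E
t=26: (idle)
t=27: (idle)
t=28: (idle)
t=29: (idle)

context switches = 9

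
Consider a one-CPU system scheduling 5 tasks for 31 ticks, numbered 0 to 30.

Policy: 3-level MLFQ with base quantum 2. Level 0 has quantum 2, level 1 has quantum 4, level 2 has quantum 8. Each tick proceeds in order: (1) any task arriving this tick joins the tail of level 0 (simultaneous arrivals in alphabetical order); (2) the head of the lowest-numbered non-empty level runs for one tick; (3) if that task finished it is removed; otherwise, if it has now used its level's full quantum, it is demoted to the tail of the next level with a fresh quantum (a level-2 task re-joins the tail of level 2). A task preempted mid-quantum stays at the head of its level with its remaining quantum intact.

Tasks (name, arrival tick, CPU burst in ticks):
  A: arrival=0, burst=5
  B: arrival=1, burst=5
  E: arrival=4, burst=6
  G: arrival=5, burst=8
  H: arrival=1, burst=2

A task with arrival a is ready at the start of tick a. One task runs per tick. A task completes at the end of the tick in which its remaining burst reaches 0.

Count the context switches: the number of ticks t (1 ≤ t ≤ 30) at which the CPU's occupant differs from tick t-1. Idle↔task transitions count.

t=0: L0/L1/L2 = A/-/- → run A
t=1: L0/L1/L2 = ABH/-/- → run A
t=2: L0/L1/L2 = BH/A/- → run B
t=3: L0/L1/L2 = BH/A/- → run B
t=4: L0/L1/L2 = HE/AB/- → run H
t=5: L0/L1/L2 = HEG/AB/- → run H
t=6: L0/L1/L2 = EG/AB/- → run E
t=7: L0/L1/L2 = EG/AB/- → run E
t=8: L0/L1/L2 = G/ABE/- → run G
t=9: L0/L1/L2 = G/ABE/- → run G
t=10: L0/L1/L2 = -/ABEG/- → run A
t=11: L0/L1/L2 = -/ABEG/- → run A
t=12: L0/L1/L2 = -/ABEG/- → run A
t=13: L0/L1/L2 = -/BEG/- → run B
t=14: L0/L1/L2 = -/BEG/- → run B
t=15: L0/L1/L2 = -/BEG/- → run B
t=16: L0/L1/L2 = -/EG/- → run E
t=17: L0/L1/L2 = -/EG/- → run E
t=18: L0/L1/L2 = -/EG/- → run E
t=19: L0/L1/L2 = -/EG/- → run E
t=20: L0/L1/L2 = -/G/- → run G
t=21: L0/L1/L2 = -/G/- → run G
t=22: L0/L1/L2 = -/G/- → run G
t=23: L0/L1/L2 = -/G/- → run G
t=24: L0/L1/L2 = -/-/G → run G
t=25: L0/L1/L2 = -/-/G → run G
t=26: (idle)
t=27: (idle)
t=28: (idle)
t=29: (idle)
t=30: (idle)

context switches = 9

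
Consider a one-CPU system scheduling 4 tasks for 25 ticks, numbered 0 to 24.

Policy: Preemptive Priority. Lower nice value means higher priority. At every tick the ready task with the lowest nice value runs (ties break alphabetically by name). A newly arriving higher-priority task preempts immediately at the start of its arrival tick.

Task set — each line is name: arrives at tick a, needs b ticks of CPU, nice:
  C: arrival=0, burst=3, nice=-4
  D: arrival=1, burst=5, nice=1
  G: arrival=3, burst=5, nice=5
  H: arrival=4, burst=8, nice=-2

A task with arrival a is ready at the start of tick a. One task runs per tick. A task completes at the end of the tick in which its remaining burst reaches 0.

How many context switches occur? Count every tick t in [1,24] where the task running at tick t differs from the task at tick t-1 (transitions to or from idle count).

context switches = 5

t=0: ready={C} → run C
t=1: ready={C,D} → run C
t=2: ready={C,D} → run C
t=3: ready={D,G} → run D
t=4: ready={D,G,H} → run H
t=5: ready={D,G,H} → run H
t=6: ready={D,G,H} → run H
t=7: ready={D,G,H} → run H
t=8: ready={D,G,H} → run H
t=9: ready={D,G,H} → run H
t=10: ready={D,G,H} → run H
t=11: ready={D,G,H} → run H
t=12: ready={D,G} → run D
t=13: ready={D,G} → run D
t=14: ready={D,G} → run D
t=15: ready={D,G} → run D
t=16: ready={G} → run G
t=17: ready={G} → run G
t=18: ready={G} → run G
t=19: ready={G} → run G
t=20: ready={G} → run G
t=21: (idle)
t=22: (idle)
t=23: (idle)
t=24: (idle)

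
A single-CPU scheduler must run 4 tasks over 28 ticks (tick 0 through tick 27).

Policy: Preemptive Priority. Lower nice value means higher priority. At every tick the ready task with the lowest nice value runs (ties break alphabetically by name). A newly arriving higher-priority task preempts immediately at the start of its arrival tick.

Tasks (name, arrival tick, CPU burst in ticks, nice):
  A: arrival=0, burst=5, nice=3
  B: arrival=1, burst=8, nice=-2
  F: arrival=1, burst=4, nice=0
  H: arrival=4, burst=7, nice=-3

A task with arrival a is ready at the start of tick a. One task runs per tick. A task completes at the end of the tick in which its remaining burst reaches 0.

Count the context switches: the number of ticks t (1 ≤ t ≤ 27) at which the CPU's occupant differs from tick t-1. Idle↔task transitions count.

context switches = 6

t=0: ready={A} → run A
t=1: ready={A,B,F} → run B
t=2: ready={A,B,F} → run B
t=3: ready={A,B,F} → run B
t=4: ready={A,B,F,H} → run H
t=5: ready={A,B,F,H} → run H
t=6: ready={A,B,F,H} → run H
t=7: ready={A,B,F,H} → run H
t=8: ready={A,B,F,H} → run H
t=9: ready={A,B,F,H} → run H
t=10: ready={A,B,F,H} → run H
t=11: ready={A,B,F} → run B
t=12: ready={A,B,F} → run B
t=13: ready={A,B,F} → run B
t=14: ready={A,B,F} → run B
t=15: ready={A,B,F} → run B
t=16: ready={A,F} → run F
t=17: ready={A,F} → run F
t=18: ready={A,F} → run F
t=19: ready={A,F} → run F
t=20: ready={A} → run A
t=21: ready={A} → run A
t=22: ready={A} → run A
t=23: ready={A} → run A
t=24: (idle)
t=25: (idle)
t=26: (idle)
t=27: (idle)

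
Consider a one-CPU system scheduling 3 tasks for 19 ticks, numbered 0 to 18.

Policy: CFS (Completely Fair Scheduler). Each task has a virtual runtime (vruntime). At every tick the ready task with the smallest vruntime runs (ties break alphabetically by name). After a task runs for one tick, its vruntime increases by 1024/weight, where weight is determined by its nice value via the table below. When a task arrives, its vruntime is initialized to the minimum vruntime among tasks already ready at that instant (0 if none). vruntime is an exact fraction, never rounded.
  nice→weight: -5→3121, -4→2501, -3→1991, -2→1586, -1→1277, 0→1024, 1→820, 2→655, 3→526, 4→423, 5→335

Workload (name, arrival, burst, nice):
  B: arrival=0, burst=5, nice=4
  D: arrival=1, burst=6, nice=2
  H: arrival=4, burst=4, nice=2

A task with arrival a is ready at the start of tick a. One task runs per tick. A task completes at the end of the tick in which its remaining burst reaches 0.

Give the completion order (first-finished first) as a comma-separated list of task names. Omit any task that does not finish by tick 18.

completion order = H, B, D

t=0: vr[B=0] → run B
t=1: vr[B=1024/423 D=1024/423] → run B
t=2: vr[B=2048/423 D=1024/423] → run D
t=3: vr[B=2048/423 D=1103872/277065] → run D
t=4: vr[B=2048/423 D=1537024/277065 H=2048/423] → run B
t=5: vr[B=1024/141 D=1537024/277065 H=2048/423] → run H
t=6: vr[B=1024/141 D=1537024/277065 H=1774592/277065] → run D
t=7: vr[B=1024/141 D=1970176/277065 H=1774592/277065] → run H
t=8: vr[B=1024/141 D=1970176/277065 H=2207744/277065] → run D
t=9: vr[B=1024/141 D=2403328/277065 H=2207744/277065] → run B
t=10: vr[B=4096/423 D=2403328/277065 H=2207744/277065] → run H
t=11: vr[B=4096/423 D=2403328/277065 H=2640896/277065] → run D
t=12: vr[B=4096/423 D=567296/55413 H=2640896/277065] → run H
t=13: vr[B=4096/423 D=567296/55413] → run B
t=14: vr[D=567296/55413] → run D
t=15: (idle)
t=16: (idle)
t=17: (idle)
t=18: (idle)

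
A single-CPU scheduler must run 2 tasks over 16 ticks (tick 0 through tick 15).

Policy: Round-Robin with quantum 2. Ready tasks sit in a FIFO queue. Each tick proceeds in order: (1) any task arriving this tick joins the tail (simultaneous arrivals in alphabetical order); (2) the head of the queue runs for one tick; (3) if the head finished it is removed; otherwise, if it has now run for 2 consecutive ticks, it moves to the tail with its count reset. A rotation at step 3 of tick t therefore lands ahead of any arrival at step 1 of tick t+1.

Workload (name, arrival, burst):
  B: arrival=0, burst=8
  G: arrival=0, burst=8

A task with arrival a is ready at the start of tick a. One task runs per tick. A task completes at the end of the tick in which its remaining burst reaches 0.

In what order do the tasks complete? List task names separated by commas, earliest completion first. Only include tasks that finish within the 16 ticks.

completion order = B, G

t=0: queue=[B,G] q_used=0 → run B
t=1: queue=[B,G] q_used=1 → run B
t=2: queue=[G,B] q_used=0 → run G
t=3: queue=[G,B] q_used=1 → run G
t=4: queue=[B,G] q_used=0 → run B
t=5: queue=[B,G] q_used=1 → run B
t=6: queue=[G,B] q_used=0 → run G
t=7: queue=[G,B] q_used=1 → run G
t=8: queue=[B,G] q_used=0 → run B
t=9: queue=[B,G] q_used=1 → run B
t=10: queue=[G,B] q_used=0 → run G
t=11: queue=[G,B] q_used=1 → run G
t=12: queue=[B,G] q_used=0 → run B
t=13: queue=[B,G] q_used=1 → run B
t=14: queue=[G] q_used=0 → run G
t=15: queue=[G] q_used=1 → run G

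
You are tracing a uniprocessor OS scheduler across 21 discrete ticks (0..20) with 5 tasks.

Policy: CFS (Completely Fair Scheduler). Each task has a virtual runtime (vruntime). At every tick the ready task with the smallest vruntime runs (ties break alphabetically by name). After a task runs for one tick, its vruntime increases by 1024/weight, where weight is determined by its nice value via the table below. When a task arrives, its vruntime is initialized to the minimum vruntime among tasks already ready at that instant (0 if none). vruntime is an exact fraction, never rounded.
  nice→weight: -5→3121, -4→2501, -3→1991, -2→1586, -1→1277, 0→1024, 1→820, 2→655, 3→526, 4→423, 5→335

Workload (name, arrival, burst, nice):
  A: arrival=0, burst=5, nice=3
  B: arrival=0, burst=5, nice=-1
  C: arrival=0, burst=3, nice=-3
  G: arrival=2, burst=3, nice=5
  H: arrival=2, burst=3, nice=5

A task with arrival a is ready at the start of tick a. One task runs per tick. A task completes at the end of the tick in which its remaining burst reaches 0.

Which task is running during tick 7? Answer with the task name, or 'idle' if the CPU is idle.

t=0: vr[A=0 B=0 C=0] → run A
t=1: vr[A=512/263 B=0 C=0] → run B
t=2: vr[A=512/263 B=1024/1277 C=0 G=0 H=0] → run C
t=3: vr[A=512/263 B=1024/1277 C=1024/1991 G=0 H=0] → run G
t=4: vr[A=512/263 B=1024/1277 C=1024/1991 G=1024/335 H=0] → run H
t=5: vr[A=512/263 B=1024/1277 C=1024/1991 G=1024/335 H=1024/335] → run C
t=6: vr[A=512/263 B=1024/1277 C=2048/1991 G=1024/335 H=1024/335] → run B
t=7: vr[A=512/263 B=2048/1277 C=2048/1991 G=1024/335 H=1024/335] → run C
t=8: vr[A=512/263 B=2048/1277 G=1024/335 H=1024/335] → run B
t=9: vr[A=512/263 B=3072/1277 G=1024/335 H=1024/335] → run A
t=10: vr[A=1024/263 B=3072/1277 G=1024/335 H=1024/335] → run B
t=11: vr[A=1024/263 B=4096/1277 G=1024/335 H=1024/335] → run G
t=12: vr[A=1024/263 B=4096/1277 G=2048/335 H=1024/335] → run H
t=13: vr[A=1024/263 B=4096/1277 G=2048/335 H=2048/335] → run B
t=14: vr[A=1024/263 G=2048/335 H=2048/335] → run A
t=15: vr[A=1536/263 G=2048/335 H=2048/335] → run A
t=16: vr[A=2048/263 G=2048/335 H=2048/335] → run G
t=17: vr[A=2048/263 H=2048/335] → run H
t=18: vr[A=2048/263] → run A
t=19: (idle)
t=20: (idle)

running at tick 7 = C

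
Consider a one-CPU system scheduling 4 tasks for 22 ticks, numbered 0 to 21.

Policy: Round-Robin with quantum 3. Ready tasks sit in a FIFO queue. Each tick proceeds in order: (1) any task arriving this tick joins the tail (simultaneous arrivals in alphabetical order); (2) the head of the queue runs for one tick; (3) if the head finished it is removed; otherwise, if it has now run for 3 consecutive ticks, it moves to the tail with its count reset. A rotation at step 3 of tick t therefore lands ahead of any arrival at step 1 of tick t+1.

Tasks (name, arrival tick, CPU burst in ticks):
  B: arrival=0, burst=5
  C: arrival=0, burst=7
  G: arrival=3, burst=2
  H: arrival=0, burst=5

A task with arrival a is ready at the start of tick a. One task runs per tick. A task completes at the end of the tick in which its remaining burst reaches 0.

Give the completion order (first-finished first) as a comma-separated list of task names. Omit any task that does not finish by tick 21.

completion order = B, G, H, C

t=0: queue=[B,C,H] q_used=0 → run B
t=1: queue=[B,C,H] q_used=1 → run B
t=2: queue=[B,C,H] q_used=2 → run B
t=3: queue=[C,H,B,G] q_used=0 → run C
t=4: queue=[C,H,B,G] q_used=1 → run C
t=5: queue=[C,H,B,G] q_used=2 → run C
t=6: queue=[H,B,G,C] q_used=0 → run H
t=7: queue=[H,B,G,C] q_used=1 → run H
t=8: queue=[H,B,G,C] q_used=2 → run H
t=9: queue=[B,G,C,H] q_used=0 → run B
t=10: queue=[B,G,C,H] q_used=1 → run B
t=11: queue=[G,C,H] q_used=0 → run G
t=12: queue=[G,C,H] q_used=1 → run G
t=13: queue=[C,H] q_used=0 → run C
t=14: queue=[C,H] q_used=1 → run C
t=15: queue=[C,H] q_used=2 → run C
t=16: queue=[H,C] q_used=0 → run H
t=17: queue=[H,C] q_used=1 → run H
t=18: queue=[C] q_used=0 → run C
t=19: (idle)
t=20: (idle)
t=21: (idle)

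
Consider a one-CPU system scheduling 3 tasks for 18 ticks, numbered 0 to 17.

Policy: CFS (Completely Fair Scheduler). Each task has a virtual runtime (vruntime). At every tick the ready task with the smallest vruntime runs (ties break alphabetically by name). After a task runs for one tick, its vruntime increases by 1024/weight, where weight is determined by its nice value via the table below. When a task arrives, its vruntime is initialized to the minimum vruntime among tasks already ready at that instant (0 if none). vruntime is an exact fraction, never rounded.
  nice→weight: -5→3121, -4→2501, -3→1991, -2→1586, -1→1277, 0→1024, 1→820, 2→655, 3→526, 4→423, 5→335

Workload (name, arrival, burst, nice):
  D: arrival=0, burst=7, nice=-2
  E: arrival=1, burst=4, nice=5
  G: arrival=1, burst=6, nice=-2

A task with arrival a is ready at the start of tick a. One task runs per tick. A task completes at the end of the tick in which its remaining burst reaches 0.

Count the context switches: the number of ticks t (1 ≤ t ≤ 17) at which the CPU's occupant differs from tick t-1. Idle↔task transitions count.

context switches = 15

t=0: vr[D=0] → run D
t=1: vr[D=512/793 E=512/793 G=512/793] → run D
t=2: vr[D=1024/793 E=512/793 G=512/793] → run E
t=3: vr[D=1024/793 E=983552/265655 G=512/793] → run G
t=4: vr[D=1024/793 E=983552/265655 G=1024/793] → run D
t=5: vr[D=1536/793 E=983552/265655 G=1024/793] → run G
t=6: vr[D=1536/793 E=983552/265655 G=1536/793] → run D
t=7: vr[D=2048/793 E=983552/265655 G=1536/793] → run G
t=8: vr[D=2048/793 E=983552/265655 G=2048/793] → run D
t=9: vr[D=2560/793 E=983552/265655 G=2048/793] → run G
t=10: vr[D=2560/793 E=983552/265655 G=2560/793] → run D
t=11: vr[D=3072/793 E=983552/265655 G=2560/793] → run G
t=12: vr[D=3072/793 E=983552/265655 G=3072/793] → run E
t=13: vr[D=3072/793 E=1795584/265655 G=3072/793] → run D
t=14: vr[E=1795584/265655 G=3072/793] → run G
t=15: vr[E=1795584/265655] → run E
t=16: vr[E=2607616/265655] → run E
t=17: (idle)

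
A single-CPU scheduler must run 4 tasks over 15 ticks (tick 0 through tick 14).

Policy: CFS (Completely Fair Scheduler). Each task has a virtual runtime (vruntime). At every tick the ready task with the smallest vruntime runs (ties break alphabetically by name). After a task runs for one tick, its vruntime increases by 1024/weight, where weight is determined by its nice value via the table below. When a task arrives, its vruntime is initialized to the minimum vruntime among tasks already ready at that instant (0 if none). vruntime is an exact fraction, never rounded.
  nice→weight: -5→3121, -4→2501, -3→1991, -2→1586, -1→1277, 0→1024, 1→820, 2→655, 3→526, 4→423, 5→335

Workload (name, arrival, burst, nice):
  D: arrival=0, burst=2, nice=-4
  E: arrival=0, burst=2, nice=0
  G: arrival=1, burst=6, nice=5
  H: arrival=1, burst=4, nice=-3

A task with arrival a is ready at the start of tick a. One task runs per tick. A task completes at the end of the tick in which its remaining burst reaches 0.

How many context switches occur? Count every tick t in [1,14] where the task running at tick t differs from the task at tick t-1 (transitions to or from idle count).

context switches = 9

t=0: vr[D=0 E=0] → run D
t=1: vr[D=1024/2501 E=0 G=0 H=0] → run E
t=2: vr[D=1024/2501 E=1 G=0 H=0] → run G
t=3: vr[D=1024/2501 E=1 G=1024/335 H=0] → run H
t=4: vr[D=1024/2501 E=1 G=1024/335 H=1024/1991] → run D
t=5: vr[E=1 G=1024/335 H=1024/1991] → run H
t=6: vr[E=1 G=1024/335 H=2048/1991] → run E
t=7: vr[G=1024/335 H=2048/1991] → run H
t=8: vr[G=1024/335 H=3072/1991] → run H
t=9: vr[G=1024/335] → run G
t=10: vr[G=2048/335] → run G
t=11: vr[G=3072/335] → run G
t=12: vr[G=4096/335] → run G
t=13: vr[G=1024/67] → run G
t=14: (idle)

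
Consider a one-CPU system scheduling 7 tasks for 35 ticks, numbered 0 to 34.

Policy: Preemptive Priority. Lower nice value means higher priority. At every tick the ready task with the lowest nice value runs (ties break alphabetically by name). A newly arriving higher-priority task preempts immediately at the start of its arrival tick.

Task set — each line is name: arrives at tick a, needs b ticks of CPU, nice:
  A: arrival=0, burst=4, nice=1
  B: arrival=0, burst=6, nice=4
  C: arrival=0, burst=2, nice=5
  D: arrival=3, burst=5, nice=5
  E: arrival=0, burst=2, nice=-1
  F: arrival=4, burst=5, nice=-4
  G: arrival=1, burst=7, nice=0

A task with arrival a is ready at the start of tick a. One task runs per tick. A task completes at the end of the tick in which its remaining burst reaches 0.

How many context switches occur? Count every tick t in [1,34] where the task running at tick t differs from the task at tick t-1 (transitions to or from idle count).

context switches = 8

t=0: ready={A,B,C,E} → run E
t=1: ready={A,B,C,E,G} → run E
t=2: ready={A,B,C,G} → run G
t=3: ready={A,B,C,D,G} → run G
t=4: ready={A,B,C,D,F,G} → run F
t=5: ready={A,B,C,D,F,G} → run F
t=6: ready={A,B,C,D,F,G} → run F
t=7: ready={A,B,C,D,F,G} → run F
t=8: ready={A,B,C,D,F,G} → run F
t=9: ready={A,B,C,D,G} → run G
t=10: ready={A,B,C,D,G} → run G
t=11: ready={A,B,C,D,G} → run G
t=12: ready={A,B,C,D,G} → run G
t=13: ready={A,B,C,D,G} → run G
t=14: ready={A,B,C,D} → run A
t=15: ready={A,B,C,D} → run A
t=16: ready={A,B,C,D} → run A
t=17: ready={A,B,C,D} → run A
t=18: ready={B,C,D} → run B
t=19: ready={B,C,D} → run B
t=20: ready={B,C,D} → run B
t=21: ready={B,C,D} → run B
t=22: ready={B,C,D} → run B
t=23: ready={B,C,D} → run B
t=24: ready={C,D} → run C
t=25: ready={C,D} → run C
t=26: ready={D} → run D
t=27: ready={D} → run D
t=28: ready={D} → run D
t=29: ready={D} → run D
t=30: ready={D} → run D
t=31: (idle)
t=32: (idle)
t=33: (idle)
t=34: (idle)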